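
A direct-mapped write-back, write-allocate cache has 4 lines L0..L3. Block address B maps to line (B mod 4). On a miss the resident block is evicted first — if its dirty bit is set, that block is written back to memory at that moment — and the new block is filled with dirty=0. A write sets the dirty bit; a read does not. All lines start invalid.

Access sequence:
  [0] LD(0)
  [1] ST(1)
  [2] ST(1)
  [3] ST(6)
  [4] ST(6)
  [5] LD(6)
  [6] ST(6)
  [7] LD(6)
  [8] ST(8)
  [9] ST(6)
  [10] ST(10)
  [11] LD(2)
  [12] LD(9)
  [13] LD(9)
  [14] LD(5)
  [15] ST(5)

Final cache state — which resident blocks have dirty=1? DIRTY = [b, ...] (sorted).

0: R B0 → L0 miss [-]
1: W B1 → L1 miss [D]
2: W B1 → L1 hit [D]
3: W B6 → L2 miss [D]
4: W B6 → L2 hit [D]
5: R B6 → L2 hit [D]
6: W B6 → L2 hit [D]
7: R B6 → L2 hit [D]
8: W B8 → L0 miss [D]
9: W B6 → L2 hit [D]
10: W B10 → L2 miss wb→B6 [D]
11: R B2 → L2 miss wb→B10 [-]
12: R B9 → L1 miss wb→B1 [-]
13: R B9 → L1 hit [-]
14: R B5 → L1 miss [-]
15: W B5 → L1 hit [D]

DIRTY = [5, 8]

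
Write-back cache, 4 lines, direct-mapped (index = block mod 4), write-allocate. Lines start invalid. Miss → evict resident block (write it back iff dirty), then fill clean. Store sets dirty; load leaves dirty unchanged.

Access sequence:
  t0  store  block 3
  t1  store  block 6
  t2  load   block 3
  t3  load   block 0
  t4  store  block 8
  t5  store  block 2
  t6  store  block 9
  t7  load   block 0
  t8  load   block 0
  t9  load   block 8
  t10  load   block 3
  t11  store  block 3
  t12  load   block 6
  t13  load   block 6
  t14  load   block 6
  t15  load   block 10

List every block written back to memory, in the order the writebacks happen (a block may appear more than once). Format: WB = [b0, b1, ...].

0: W B3 -> L3 miss  d=D]
1: W B6 -> L2 miss  d=D]
2: R B3 -> L3 hit  d=D]
3: R B0 -> L0 miss  d=-]
4: W B8 -> L0 miss  d=D]
5: W B2 -> L2 miss wb->B6  d=D]
6: W B9 -> L1 miss  d=D]
7: R B0 -> L0 miss wb->B8  d=-]
8: R B0 -> L0 hit  d=-]
9: R B8 -> L0 miss  d=-]
10: R B3 -> L3 hit  d=D]
11: W B3 -> L3 hit  d=D]
12: R B6 -> L2 miss wb->B2  d=-]
13: R B6 -> L2 hit  d=-]
14: R B6 -> L2 hit  d=-]
15: R B10 -> L2 miss  d=-]

WB = [6, 8, 2]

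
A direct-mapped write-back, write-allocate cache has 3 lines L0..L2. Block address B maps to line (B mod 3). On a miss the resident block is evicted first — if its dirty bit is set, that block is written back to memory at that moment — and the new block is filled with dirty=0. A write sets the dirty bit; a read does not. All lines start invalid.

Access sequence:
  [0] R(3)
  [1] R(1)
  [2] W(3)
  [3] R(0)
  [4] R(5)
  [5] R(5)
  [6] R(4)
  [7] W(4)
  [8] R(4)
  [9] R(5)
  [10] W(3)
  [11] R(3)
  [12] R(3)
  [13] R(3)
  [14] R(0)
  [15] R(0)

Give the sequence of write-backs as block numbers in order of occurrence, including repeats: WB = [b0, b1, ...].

WB = [3, 3]

  0 | R B3 → L0 miss [-]
  1 | R B1 → L1 miss [-]
  2 | W B3 → L0 hit [D]
  3 | R B0 → L0 miss wb→B3 [-]
  4 | R B5 → L2 miss [-]
  5 | R B5 → L2 hit [-]
  6 | R B4 → L1 miss [-]
  7 | W B4 → L1 hit [D]
  8 | R B4 → L1 hit [D]
  9 | R B5 → L2 hit [-]
  10 | W B3 → L0 miss [D]
  11 | R B3 → L0 hit [D]
  12 | R B3 → L0 hit [D]
  13 | R B3 → L0 hit [D]
  14 | R B0 → L0 miss wb→B3 [-]
  15 | R B0 → L0 hit [-]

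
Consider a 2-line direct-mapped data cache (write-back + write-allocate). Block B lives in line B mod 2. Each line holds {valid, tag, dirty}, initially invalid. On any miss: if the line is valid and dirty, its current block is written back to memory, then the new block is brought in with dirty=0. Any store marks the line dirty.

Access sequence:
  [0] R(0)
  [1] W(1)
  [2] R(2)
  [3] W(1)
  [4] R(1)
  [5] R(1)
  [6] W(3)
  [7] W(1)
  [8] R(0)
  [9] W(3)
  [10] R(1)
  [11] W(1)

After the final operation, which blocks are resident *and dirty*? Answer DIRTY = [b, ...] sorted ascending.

  0 | R B0 → L0 miss [-]
  1 | W B1 → L1 miss [D]
  2 | R B2 → L0 miss [-]
  3 | W B1 → L1 hit [D]
  4 | R B1 → L1 hit [D]
  5 | R B1 → L1 hit [D]
  6 | W B3 → L1 miss wb→B1 [D]
  7 | W B1 → L1 miss wb→B3 [D]
  8 | R B0 → L0 miss [-]
  9 | W B3 → L1 miss wb→B1 [D]
  10 | R B1 → L1 miss wb→B3 [-]
  11 | W B1 → L1 hit [D]

DIRTY = [1]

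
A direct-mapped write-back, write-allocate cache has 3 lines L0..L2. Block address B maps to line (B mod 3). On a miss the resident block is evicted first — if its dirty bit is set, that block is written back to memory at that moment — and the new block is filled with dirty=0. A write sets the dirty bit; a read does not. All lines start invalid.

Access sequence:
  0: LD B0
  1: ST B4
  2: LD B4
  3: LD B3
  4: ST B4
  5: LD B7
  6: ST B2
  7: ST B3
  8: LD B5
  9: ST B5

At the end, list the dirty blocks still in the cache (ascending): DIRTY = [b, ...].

0: R B0 -> L0 miss  d=-]
1: W B4 -> L1 miss  d=D]
2: R B4 -> L1 hit  d=D]
3: R B3 -> L0 miss  d=-]
4: W B4 -> L1 hit  d=D]
5: R B7 -> L1 miss wb->B4  d=-]
6: W B2 -> L2 miss  d=D]
7: W B3 -> L0 hit  d=D]
8: R B5 -> L2 miss wb->B2  d=-]
9: W B5 -> L2 hit  d=D]

DIRTY = [3, 5]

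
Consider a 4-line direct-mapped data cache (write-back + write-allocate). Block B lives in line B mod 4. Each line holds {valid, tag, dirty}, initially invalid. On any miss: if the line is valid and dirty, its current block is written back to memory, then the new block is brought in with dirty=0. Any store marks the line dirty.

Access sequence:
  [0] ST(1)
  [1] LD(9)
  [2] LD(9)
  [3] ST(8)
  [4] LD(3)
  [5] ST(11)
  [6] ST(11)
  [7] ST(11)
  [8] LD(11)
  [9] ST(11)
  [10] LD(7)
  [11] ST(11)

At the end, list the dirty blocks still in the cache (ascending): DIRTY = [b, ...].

DIRTY = [8, 11]

0: W B1 -> L1 miss  d=D]
1: R B9 -> L1 miss wb->B1  d=-]
2: R B9 -> L1 hit  d=-]
3: W B8 -> L0 miss  d=D]
4: R B3 -> L3 miss  d=-]
5: W B11 -> L3 miss  d=D]
6: W B11 -> L3 hit  d=D]
7: W B11 -> L3 hit  d=D]
8: R B11 -> L3 hit  d=D]
9: W B11 -> L3 hit  d=D]
10: R B7 -> L3 miss wb->B11  d=-]
11: W B11 -> L3 miss  d=D]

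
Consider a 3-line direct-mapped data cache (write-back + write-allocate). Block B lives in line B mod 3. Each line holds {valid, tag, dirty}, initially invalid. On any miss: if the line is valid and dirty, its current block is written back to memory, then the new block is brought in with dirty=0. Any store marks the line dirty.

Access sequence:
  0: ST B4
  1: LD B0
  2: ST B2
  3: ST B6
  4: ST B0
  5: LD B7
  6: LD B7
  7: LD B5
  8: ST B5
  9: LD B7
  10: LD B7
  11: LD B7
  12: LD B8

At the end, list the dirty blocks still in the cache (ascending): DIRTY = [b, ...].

DIRTY = [0]

0: W B4 -> L1 miss  d=D]
1: R B0 -> L0 miss  d=-]
2: W B2 -> L2 miss  d=D]
3: W B6 -> L0 miss  d=D]
4: W B0 -> L0 miss wb->B6  d=D]
5: R B7 -> L1 miss wb->B4  d=-]
6: R B7 -> L1 hit  d=-]
7: R B5 -> L2 miss wb->B2  d=-]
8: W B5 -> L2 hit  d=D]
9: R B7 -> L1 hit  d=-]
10: R B7 -> L1 hit  d=-]
11: R B7 -> L1 hit  d=-]
12: R B8 -> L2 miss wb->B5  d=-]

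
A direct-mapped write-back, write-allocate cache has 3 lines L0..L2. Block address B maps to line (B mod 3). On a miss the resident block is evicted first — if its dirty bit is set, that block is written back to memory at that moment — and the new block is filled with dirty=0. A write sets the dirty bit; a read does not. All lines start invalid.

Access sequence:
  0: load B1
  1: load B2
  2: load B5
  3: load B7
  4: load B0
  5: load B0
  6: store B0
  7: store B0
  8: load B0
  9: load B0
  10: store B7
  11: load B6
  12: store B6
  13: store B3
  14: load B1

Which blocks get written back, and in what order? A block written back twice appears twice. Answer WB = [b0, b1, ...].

0: R B1 → L1 miss [-]
1: R B2 → L2 miss [-]
2: R B5 → L2 miss [-]
3: R B7 → L1 miss [-]
4: R B0 → L0 miss [-]
5: R B0 → L0 hit [-]
6: W B0 → L0 hit [D]
7: W B0 → L0 hit [D]
8: R B0 → L0 hit [D]
9: R B0 → L0 hit [D]
10: W B7 → L1 hit [D]
11: R B6 → L0 miss wb→B0 [-]
12: W B6 → L0 hit [D]
13: W B3 → L0 miss wb→B6 [D]
14: R B1 → L1 miss wb→B7 [-]

WB = [0, 6, 7]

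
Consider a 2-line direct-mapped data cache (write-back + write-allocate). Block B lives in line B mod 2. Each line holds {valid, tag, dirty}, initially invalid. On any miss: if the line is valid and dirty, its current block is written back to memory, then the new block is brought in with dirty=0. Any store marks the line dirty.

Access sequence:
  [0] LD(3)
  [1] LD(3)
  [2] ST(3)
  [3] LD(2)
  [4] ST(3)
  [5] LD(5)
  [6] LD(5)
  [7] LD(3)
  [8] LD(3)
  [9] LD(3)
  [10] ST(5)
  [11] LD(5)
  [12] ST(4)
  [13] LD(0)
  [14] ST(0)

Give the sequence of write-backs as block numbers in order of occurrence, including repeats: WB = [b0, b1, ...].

WB = [3, 4]

0: R B3 -> L1 miss  d=-]
1: R B3 -> L1 hit  d=-]
2: W B3 -> L1 hit  d=D]
3: R B2 -> L0 miss  d=-]
4: W B3 -> L1 hit  d=D]
5: R B5 -> L1 miss wb->B3  d=-]
6: R B5 -> L1 hit  d=-]
7: R B3 -> L1 miss  d=-]
8: R B3 -> L1 hit  d=-]
9: R B3 -> L1 hit  d=-]
10: W B5 -> L1 miss  d=D]
11: R B5 -> L1 hit  d=D]
12: W B4 -> L0 miss  d=D]
13: R B0 -> L0 miss wb->B4  d=-]
14: W B0 -> L0 hit  d=D]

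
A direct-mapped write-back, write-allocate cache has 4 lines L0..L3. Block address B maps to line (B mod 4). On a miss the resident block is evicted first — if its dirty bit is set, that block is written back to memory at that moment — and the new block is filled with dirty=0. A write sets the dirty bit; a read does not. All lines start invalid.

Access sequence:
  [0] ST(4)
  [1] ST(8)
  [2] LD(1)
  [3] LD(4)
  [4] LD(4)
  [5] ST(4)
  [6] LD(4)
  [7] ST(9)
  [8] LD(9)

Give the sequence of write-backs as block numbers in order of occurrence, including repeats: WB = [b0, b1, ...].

0: W B4 → L0 miss [D]
1: W B8 → L0 miss wb→B4 [D]
2: R B1 → L1 miss [-]
3: R B4 → L0 miss wb→B8 [-]
4: R B4 → L0 hit [-]
5: W B4 → L0 hit [D]
6: R B4 → L0 hit [D]
7: W B9 → L1 miss [D]
8: R B9 → L1 hit [D]

WB = [4, 8]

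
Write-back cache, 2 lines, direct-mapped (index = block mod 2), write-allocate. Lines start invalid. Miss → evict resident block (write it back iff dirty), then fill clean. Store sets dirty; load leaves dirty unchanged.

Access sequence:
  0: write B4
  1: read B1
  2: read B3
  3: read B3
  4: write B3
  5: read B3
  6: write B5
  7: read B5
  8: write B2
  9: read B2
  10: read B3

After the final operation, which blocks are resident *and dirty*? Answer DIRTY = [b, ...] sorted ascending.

0: W B4 -> L0 miss  d=D]
1: R B1 -> L1 miss  d=-]
2: R B3 -> L1 miss  d=-]
3: R B3 -> L1 hit  d=-]
4: W B3 -> L1 hit  d=D]
5: R B3 -> L1 hit  d=D]
6: W B5 -> L1 miss wb->B3  d=D]
7: R B5 -> L1 hit  d=D]
8: W B2 -> L0 miss wb->B4  d=D]
9: R B2 -> L0 hit  d=D]
10: R B3 -> L1 miss wb->B5  d=-]

DIRTY = [2]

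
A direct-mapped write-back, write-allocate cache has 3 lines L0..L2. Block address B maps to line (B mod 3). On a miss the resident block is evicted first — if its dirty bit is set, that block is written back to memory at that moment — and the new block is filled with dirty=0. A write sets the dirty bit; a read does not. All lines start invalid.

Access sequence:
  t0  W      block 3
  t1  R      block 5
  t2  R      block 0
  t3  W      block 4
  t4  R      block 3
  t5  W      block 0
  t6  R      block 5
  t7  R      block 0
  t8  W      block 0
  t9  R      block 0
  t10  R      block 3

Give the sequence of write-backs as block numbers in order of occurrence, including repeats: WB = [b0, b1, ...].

0: W B3 -> L0 miss  d=D]
1: R B5 -> L2 miss  d=-]
2: R B0 -> L0 miss wb->B3  d=-]
3: W B4 -> L1 miss  d=D]
4: R B3 -> L0 miss  d=-]
5: W B0 -> L0 miss  d=D]
6: R B5 -> L2 hit  d=-]
7: R B0 -> L0 hit  d=D]
8: W B0 -> L0 hit  d=D]
9: R B0 -> L0 hit  d=D]
10: R B3 -> L0 miss wb->B0  d=-]

WB = [3, 0]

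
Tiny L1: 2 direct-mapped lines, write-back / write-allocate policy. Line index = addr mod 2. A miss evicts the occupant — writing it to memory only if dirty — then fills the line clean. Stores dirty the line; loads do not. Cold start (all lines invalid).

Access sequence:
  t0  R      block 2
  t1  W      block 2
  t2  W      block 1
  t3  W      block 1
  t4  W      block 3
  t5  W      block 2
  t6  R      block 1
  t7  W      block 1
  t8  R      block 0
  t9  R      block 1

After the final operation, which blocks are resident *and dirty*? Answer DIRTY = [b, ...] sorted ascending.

DIRTY = [1]

  0 | R B2 → L0 miss [-]
  1 | W B2 → L0 hit [D]
  2 | W B1 → L1 miss [D]
  3 | W B1 → L1 hit [D]
  4 | W B3 → L1 miss wb→B1 [D]
  5 | W B2 → L0 hit [D]
  6 | R B1 → L1 miss wb→B3 [-]
  7 | W B1 → L1 hit [D]
  8 | R B0 → L0 miss wb→B2 [-]
  9 | R B1 → L1 hit [D]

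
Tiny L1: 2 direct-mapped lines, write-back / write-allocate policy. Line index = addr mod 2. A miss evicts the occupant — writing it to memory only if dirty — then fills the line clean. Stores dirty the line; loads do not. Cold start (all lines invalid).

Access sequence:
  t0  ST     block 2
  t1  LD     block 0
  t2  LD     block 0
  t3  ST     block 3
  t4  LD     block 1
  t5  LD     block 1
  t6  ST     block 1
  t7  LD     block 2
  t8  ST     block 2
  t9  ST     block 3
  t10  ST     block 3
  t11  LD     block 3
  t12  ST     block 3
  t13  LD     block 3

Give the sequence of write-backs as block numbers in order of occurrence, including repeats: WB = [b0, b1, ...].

WB = [2, 3, 1]

0: W B2 → L0 miss [D]
1: R B0 → L0 miss wb→B2 [-]
2: R B0 → L0 hit [-]
3: W B3 → L1 miss [D]
4: R B1 → L1 miss wb→B3 [-]
5: R B1 → L1 hit [-]
6: W B1 → L1 hit [D]
7: R B2 → L0 miss [-]
8: W B2 → L0 hit [D]
9: W B3 → L1 miss wb→B1 [D]
10: W B3 → L1 hit [D]
11: R B3 → L1 hit [D]
12: W B3 → L1 hit [D]
13: R B3 → L1 hit [D]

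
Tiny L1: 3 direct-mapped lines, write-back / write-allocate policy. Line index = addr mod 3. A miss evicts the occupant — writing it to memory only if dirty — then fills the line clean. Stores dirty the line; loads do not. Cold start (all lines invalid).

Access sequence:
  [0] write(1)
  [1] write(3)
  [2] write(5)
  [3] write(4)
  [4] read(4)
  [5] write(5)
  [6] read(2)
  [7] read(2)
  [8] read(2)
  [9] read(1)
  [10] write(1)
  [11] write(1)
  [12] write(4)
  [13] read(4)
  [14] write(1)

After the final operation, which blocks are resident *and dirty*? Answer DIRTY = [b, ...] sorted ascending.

DIRTY = [1, 3]

0: W B1 -> L1 miss  d=D]
1: W B3 -> L0 miss  d=D]
2: W B5 -> L2 miss  d=D]
3: W B4 -> L1 miss wb->B1  d=D]
4: R B4 -> L1 hit  d=D]
5: W B5 -> L2 hit  d=D]
6: R B2 -> L2 miss wb->B5  d=-]
7: R B2 -> L2 hit  d=-]
8: R B2 -> L2 hit  d=-]
9: R B1 -> L1 miss wb->B4  d=-]
10: W B1 -> L1 hit  d=D]
11: W B1 -> L1 hit  d=D]
12: W B4 -> L1 miss wb->B1  d=D]
13: R B4 -> L1 hit  d=D]
14: W B1 -> L1 miss wb->B4  d=D]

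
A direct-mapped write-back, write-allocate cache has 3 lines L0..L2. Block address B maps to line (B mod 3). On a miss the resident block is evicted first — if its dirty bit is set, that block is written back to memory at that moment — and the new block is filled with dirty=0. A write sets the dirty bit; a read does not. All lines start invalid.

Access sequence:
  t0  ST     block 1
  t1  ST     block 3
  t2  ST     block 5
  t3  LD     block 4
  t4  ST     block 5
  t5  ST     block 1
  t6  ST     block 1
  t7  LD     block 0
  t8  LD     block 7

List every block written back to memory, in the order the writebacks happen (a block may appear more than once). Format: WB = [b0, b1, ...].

0: W B1 → L1 miss [D]
1: W B3 → L0 miss [D]
2: W B5 → L2 miss [D]
3: R B4 → L1 miss wb→B1 [-]
4: W B5 → L2 hit [D]
5: W B1 → L1 miss [D]
6: W B1 → L1 hit [D]
7: R B0 → L0 miss wb→B3 [-]
8: R B7 → L1 miss wb→B1 [-]

WB = [1, 3, 1]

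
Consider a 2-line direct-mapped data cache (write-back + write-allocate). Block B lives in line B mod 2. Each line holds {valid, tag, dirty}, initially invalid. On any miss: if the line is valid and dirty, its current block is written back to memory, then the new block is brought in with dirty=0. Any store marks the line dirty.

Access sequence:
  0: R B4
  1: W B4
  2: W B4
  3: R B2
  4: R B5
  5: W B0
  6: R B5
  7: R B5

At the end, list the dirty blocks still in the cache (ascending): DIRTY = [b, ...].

DIRTY = [0]

0: R B4 -> L0 miss  d=-]
1: W B4 -> L0 hit  d=D]
2: W B4 -> L0 hit  d=D]
3: R B2 -> L0 miss wb->B4  d=-]
4: R B5 -> L1 miss  d=-]
5: W B0 -> L0 miss  d=D]
6: R B5 -> L1 hit  d=-]
7: R B5 -> L1 hit  d=-]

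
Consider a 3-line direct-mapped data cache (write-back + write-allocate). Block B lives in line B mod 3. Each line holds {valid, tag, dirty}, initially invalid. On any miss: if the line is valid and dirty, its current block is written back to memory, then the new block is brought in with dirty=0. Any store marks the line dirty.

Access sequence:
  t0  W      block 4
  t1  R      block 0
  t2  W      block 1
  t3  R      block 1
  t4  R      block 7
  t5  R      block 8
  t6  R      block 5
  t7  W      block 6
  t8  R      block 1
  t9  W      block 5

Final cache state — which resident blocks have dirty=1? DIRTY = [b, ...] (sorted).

DIRTY = [5, 6]

0: W B4 → L1 miss [D]
1: R B0 → L0 miss [-]
2: W B1 → L1 miss wb→B4 [D]
3: R B1 → L1 hit [D]
4: R B7 → L1 miss wb→B1 [-]
5: R B8 → L2 miss [-]
6: R B5 → L2 miss [-]
7: W B6 → L0 miss [D]
8: R B1 → L1 miss [-]
9: W B5 → L2 hit [D]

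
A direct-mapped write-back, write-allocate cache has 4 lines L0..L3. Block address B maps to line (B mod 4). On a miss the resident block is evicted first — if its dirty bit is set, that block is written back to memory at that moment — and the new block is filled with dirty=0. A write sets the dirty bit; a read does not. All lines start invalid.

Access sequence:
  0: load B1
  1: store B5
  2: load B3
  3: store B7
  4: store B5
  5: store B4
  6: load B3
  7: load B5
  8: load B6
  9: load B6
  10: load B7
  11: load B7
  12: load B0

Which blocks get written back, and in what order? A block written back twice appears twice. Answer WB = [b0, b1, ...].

WB = [7, 4]

0: R B1 -> L1 miss  d=-]
1: W B5 -> L1 miss  d=D]
2: R B3 -> L3 miss  d=-]
3: W B7 -> L3 miss  d=D]
4: W B5 -> L1 hit  d=D]
5: W B4 -> L0 miss  d=D]
6: R B3 -> L3 miss wb->B7  d=-]
7: R B5 -> L1 hit  d=D]
8: R B6 -> L2 miss  d=-]
9: R B6 -> L2 hit  d=-]
10: R B7 -> L3 miss  d=-]
11: R B7 -> L3 hit  d=-]
12: R B0 -> L0 miss wb->B4  d=-]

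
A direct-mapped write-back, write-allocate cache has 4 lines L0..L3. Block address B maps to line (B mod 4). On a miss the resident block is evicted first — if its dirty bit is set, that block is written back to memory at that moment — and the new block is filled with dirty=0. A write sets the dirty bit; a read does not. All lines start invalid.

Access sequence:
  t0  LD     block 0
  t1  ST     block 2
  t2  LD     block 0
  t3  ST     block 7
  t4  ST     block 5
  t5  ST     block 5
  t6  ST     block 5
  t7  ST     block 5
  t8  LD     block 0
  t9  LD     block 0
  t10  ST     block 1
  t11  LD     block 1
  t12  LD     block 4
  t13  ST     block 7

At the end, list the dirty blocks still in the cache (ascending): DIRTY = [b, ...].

DIRTY = [1, 2, 7]

0: R B0 -> L0 miss  d=-]
1: W B2 -> L2 miss  d=D]
2: R B0 -> L0 hit  d=-]
3: W B7 -> L3 miss  d=D]
4: W B5 -> L1 miss  d=D]
5: W B5 -> L1 hit  d=D]
6: W B5 -> L1 hit  d=D]
7: W B5 -> L1 hit  d=D]
8: R B0 -> L0 hit  d=-]
9: R B0 -> L0 hit  d=-]
10: W B1 -> L1 miss wb->B5  d=D]
11: R B1 -> L1 hit  d=D]
12: R B4 -> L0 miss  d=-]
13: W B7 -> L3 hit  d=D]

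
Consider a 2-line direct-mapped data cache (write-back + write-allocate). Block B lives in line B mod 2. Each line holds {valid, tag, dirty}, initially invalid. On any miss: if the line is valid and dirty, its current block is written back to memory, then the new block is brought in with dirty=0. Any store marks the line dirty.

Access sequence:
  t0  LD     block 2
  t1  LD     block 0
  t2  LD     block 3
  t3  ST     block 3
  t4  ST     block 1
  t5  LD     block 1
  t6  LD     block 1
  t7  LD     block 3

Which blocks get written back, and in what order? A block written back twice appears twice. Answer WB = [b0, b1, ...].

WB = [3, 1]

0: R B2 → L0 miss [-]
1: R B0 → L0 miss [-]
2: R B3 → L1 miss [-]
3: W B3 → L1 hit [D]
4: W B1 → L1 miss wb→B3 [D]
5: R B1 → L1 hit [D]
6: R B1 → L1 hit [D]
7: R B3 → L1 miss wb→B1 [-]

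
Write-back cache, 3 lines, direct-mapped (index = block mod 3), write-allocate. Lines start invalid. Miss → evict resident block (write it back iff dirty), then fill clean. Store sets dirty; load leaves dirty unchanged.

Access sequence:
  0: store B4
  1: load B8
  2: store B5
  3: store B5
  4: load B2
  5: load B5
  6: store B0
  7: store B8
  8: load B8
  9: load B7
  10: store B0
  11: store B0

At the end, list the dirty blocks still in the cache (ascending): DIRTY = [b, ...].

  0 | W B4 → L1 miss [D]
  1 | R B8 → L2 miss [-]
  2 | W B5 → L2 miss [D]
  3 | W B5 → L2 hit [D]
  4 | R B2 → L2 miss wb→B5 [-]
  5 | R B5 → L2 miss [-]
  6 | W B0 → L0 miss [D]
  7 | W B8 → L2 miss [D]
  8 | R B8 → L2 hit [D]
  9 | R B7 → L1 miss wb→B4 [-]
  10 | W B0 → L0 hit [D]
  11 | W B0 → L0 hit [D]

DIRTY = [0, 8]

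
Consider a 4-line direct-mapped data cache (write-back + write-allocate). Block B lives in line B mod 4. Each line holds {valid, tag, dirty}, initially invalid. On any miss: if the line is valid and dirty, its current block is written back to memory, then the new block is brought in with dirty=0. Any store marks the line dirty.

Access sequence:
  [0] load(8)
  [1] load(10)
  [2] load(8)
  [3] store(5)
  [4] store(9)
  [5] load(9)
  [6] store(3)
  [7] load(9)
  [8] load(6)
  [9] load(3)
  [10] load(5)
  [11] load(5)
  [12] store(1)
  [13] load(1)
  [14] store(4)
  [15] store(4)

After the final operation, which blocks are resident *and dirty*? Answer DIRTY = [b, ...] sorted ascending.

DIRTY = [1, 3, 4]

  0 | R B8 → L0 miss [-]
  1 | R B10 → L2 miss [-]
  2 | R B8 → L0 hit [-]
  3 | W B5 → L1 miss [D]
  4 | W B9 → L1 miss wb→B5 [D]
  5 | R B9 → L1 hit [D]
  6 | W B3 → L3 miss [D]
  7 | R B9 → L1 hit [D]
  8 | R B6 → L2 miss [-]
  9 | R B3 → L3 hit [D]
  10 | R B5 → L1 miss wb→B9 [-]
  11 | R B5 → L1 hit [-]
  12 | W B1 → L1 miss [D]
  13 | R B1 → L1 hit [D]
  14 | W B4 → L0 miss [D]
  15 | W B4 → L0 hit [D]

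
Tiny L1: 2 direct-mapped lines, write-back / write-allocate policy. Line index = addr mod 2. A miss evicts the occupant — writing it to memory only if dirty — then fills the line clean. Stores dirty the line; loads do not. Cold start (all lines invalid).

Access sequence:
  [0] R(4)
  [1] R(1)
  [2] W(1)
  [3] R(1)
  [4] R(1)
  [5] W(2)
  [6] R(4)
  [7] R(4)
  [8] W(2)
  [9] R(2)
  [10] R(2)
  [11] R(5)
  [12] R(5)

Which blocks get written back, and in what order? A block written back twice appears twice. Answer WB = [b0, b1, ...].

  0 | R B4 → L0 miss [-]
  1 | R B1 → L1 miss [-]
  2 | W B1 → L1 hit [D]
  3 | R B1 → L1 hit [D]
  4 | R B1 → L1 hit [D]
  5 | W B2 → L0 miss [D]
  6 | R B4 → L0 miss wb→B2 [-]
  7 | R B4 → L0 hit [-]
  8 | W B2 → L0 miss [D]
  9 | R B2 → L0 hit [D]
  10 | R B2 → L0 hit [D]
  11 | R B5 → L1 miss wb→B1 [-]
  12 | R B5 → L1 hit [-]

WB = [2, 1]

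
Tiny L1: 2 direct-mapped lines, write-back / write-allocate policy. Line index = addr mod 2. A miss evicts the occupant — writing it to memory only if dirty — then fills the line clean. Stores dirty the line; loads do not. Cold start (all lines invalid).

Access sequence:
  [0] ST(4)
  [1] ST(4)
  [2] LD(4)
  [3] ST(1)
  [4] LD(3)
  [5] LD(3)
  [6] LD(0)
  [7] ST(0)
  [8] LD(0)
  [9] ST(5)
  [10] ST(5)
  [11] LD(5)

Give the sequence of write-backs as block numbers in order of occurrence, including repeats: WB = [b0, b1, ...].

WB = [1, 4]

  0 | W B4 → L0 miss [D]
  1 | W B4 → L0 hit [D]
  2 | R B4 → L0 hit [D]
  3 | W B1 → L1 miss [D]
  4 | R B3 → L1 miss wb→B1 [-]
  5 | R B3 → L1 hit [-]
  6 | R B0 → L0 miss wb→B4 [-]
  7 | W B0 → L0 hit [D]
  8 | R B0 → L0 hit [D]
  9 | W B5 → L1 miss [D]
  10 | W B5 → L1 hit [D]
  11 | R B5 → L1 hit [D]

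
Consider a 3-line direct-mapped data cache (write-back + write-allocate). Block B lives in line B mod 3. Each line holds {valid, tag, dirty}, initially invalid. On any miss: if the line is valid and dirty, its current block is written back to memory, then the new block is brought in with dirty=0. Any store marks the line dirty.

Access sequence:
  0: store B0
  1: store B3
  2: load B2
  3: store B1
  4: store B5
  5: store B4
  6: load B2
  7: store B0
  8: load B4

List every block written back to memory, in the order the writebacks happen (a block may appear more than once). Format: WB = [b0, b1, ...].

0: W B0 -> L0 miss  d=D]
1: W B3 -> L0 miss wb->B0  d=D]
2: R B2 -> L2 miss  d=-]
3: W B1 -> L1 miss  d=D]
4: W B5 -> L2 miss  d=D]
5: W B4 -> L1 miss wb->B1  d=D]
6: R B2 -> L2 miss wb->B5  d=-]
7: W B0 -> L0 miss wb->B3  d=D]
8: R B4 -> L1 hit  d=D]

WB = [0, 1, 5, 3]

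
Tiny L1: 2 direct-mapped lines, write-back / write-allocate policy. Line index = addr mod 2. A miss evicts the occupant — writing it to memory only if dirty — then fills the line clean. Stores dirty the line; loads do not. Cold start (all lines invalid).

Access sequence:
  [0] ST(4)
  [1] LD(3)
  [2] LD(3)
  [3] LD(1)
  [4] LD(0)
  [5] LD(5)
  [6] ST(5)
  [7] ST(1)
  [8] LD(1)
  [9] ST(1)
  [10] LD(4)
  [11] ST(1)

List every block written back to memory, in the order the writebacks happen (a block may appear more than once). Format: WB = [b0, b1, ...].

0: W B4 → L0 miss [D]
1: R B3 → L1 miss [-]
2: R B3 → L1 hit [-]
3: R B1 → L1 miss [-]
4: R B0 → L0 miss wb→B4 [-]
5: R B5 → L1 miss [-]
6: W B5 → L1 hit [D]
7: W B1 → L1 miss wb→B5 [D]
8: R B1 → L1 hit [D]
9: W B1 → L1 hit [D]
10: R B4 → L0 miss [-]
11: W B1 → L1 hit [D]

WB = [4, 5]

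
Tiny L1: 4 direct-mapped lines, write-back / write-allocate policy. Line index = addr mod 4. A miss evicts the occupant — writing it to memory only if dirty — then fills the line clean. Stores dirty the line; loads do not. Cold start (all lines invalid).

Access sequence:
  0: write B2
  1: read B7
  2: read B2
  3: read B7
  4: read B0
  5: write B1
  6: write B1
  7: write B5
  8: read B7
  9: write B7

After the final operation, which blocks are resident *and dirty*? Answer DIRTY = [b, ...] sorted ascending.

DIRTY = [2, 5, 7]

0: W B2 -> L2 miss  d=D]
1: R B7 -> L3 miss  d=-]
2: R B2 -> L2 hit  d=D]
3: R B7 -> L3 hit  d=-]
4: R B0 -> L0 miss  d=-]
5: W B1 -> L1 miss  d=D]
6: W B1 -> L1 hit  d=D]
7: W B5 -> L1 miss wb->B1  d=D]
8: R B7 -> L3 hit  d=-]
9: W B7 -> L3 hit  d=D]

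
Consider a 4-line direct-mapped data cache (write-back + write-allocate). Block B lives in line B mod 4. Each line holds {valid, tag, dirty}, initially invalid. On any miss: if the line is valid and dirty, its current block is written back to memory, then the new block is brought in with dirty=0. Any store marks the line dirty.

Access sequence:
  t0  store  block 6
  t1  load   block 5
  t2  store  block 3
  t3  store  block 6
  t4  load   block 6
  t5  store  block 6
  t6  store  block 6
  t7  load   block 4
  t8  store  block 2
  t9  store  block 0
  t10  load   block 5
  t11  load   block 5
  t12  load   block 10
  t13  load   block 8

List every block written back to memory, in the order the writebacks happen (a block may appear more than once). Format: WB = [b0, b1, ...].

WB = [6, 2, 0]

  0 | W B6 → L2 miss [D]
  1 | R B5 → L1 miss [-]
  2 | W B3 → L3 miss [D]
  3 | W B6 → L2 hit [D]
  4 | R B6 → L2 hit [D]
  5 | W B6 → L2 hit [D]
  6 | W B6 → L2 hit [D]
  7 | R B4 → L0 miss [-]
  8 | W B2 → L2 miss wb→B6 [D]
  9 | W B0 → L0 miss [D]
  10 | R B5 → L1 hit [-]
  11 | R B5 → L1 hit [-]
  12 | R B10 → L2 miss wb→B2 [-]
  13 | R B8 → L0 miss wb→B0 [-]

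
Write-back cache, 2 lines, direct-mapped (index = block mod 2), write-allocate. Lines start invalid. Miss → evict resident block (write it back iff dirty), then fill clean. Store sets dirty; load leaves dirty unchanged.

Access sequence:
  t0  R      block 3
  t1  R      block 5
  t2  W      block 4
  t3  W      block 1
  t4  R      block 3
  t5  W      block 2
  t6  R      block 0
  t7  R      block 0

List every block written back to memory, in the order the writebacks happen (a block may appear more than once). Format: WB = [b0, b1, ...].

WB = [1, 4, 2]

0: R B3 -> L1 miss  d=-]
1: R B5 -> L1 miss  d=-]
2: W B4 -> L0 miss  d=D]
3: W B1 -> L1 miss  d=D]
4: R B3 -> L1 miss wb->B1  d=-]
5: W B2 -> L0 miss wb->B4  d=D]
6: R B0 -> L0 miss wb->B2  d=-]
7: R B0 -> L0 hit  d=-]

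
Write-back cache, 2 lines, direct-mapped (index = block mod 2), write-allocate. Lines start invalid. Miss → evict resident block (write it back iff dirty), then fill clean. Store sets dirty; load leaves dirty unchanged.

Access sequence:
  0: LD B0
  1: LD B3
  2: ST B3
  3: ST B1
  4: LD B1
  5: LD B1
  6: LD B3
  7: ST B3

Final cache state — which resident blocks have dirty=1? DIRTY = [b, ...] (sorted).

DIRTY = [3]

0: R B0 -> L0 miss  d=-]
1: R B3 -> L1 miss  d=-]
2: W B3 -> L1 hit  d=D]
3: W B1 -> L1 miss wb->B3  d=D]
4: R B1 -> L1 hit  d=D]
5: R B1 -> L1 hit  d=D]
6: R B3 -> L1 miss wb->B1  d=-]
7: W B3 -> L1 hit  d=D]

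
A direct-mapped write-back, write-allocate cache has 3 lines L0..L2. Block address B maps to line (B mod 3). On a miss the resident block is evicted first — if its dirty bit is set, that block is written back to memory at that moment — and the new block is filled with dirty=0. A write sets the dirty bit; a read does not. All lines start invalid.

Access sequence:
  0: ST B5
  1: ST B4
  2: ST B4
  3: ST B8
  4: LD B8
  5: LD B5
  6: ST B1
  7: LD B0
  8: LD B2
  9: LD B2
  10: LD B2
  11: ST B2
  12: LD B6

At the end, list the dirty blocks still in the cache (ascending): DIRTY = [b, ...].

DIRTY = [1, 2]

0: W B5 -> L2 miss  d=D]
1: W B4 -> L1 miss  d=D]
2: W B4 -> L1 hit  d=D]
3: W B8 -> L2 miss wb->B5  d=D]
4: R B8 -> L2 hit  d=D]
5: R B5 -> L2 miss wb->B8  d=-]
6: W B1 -> L1 miss wb->B4  d=D]
7: R B0 -> L0 miss  d=-]
8: R B2 -> L2 miss  d=-]
9: R B2 -> L2 hit  d=-]
10: R B2 -> L2 hit  d=-]
11: W B2 -> L2 hit  d=D]
12: R B6 -> L0 miss  d=-]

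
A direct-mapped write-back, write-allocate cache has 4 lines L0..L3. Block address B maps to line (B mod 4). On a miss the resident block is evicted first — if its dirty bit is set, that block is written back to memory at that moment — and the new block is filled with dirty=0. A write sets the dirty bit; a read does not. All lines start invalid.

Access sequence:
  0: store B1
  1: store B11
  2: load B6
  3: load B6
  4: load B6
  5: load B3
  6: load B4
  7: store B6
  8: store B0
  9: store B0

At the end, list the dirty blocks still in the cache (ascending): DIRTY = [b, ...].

  0 | W B1 → L1 miss [D]
  1 | W B11 → L3 miss [D]
  2 | R B6 → L2 miss [-]
  3 | R B6 → L2 hit [-]
  4 | R B6 → L2 hit [-]
  5 | R B3 → L3 miss wb→B11 [-]
  6 | R B4 → L0 miss [-]
  7 | W B6 → L2 hit [D]
  8 | W B0 → L0 miss [D]
  9 | W B0 → L0 hit [D]

DIRTY = [0, 1, 6]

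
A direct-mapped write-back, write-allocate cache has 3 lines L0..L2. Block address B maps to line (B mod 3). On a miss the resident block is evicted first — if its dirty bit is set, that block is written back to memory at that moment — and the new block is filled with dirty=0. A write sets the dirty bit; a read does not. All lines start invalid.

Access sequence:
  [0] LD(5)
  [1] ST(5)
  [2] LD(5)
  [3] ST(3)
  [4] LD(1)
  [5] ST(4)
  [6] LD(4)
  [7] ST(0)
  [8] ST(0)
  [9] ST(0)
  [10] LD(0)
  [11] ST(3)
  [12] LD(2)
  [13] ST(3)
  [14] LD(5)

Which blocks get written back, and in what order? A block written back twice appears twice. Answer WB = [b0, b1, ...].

0: R B5 -> L2 miss  d=-]
1: W B5 -> L2 hit  d=D]
2: R B5 -> L2 hit  d=D]
3: W B3 -> L0 miss  d=D]
4: R B1 -> L1 miss  d=-]
5: W B4 -> L1 miss  d=D]
6: R B4 -> L1 hit  d=D]
7: W B0 -> L0 miss wb->B3  d=D]
8: W B0 -> L0 hit  d=D]
9: W B0 -> L0 hit  d=D]
10: R B0 -> L0 hit  d=D]
11: W B3 -> L0 miss wb->B0  d=D]
12: R B2 -> L2 miss wb->B5  d=-]
13: W B3 -> L0 hit  d=D]
14: R B5 -> L2 miss  d=-]

WB = [3, 0, 5]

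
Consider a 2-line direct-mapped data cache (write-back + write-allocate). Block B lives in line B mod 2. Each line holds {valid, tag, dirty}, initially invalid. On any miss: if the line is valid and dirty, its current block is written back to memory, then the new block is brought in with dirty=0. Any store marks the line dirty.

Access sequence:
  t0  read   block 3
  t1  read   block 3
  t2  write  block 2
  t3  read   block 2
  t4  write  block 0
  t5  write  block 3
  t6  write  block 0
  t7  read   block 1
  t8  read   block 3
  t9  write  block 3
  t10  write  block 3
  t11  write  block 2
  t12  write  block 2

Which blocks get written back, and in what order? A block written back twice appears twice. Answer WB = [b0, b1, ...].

WB = [2, 3, 0]

0: R B3 → L1 miss [-]
1: R B3 → L1 hit [-]
2: W B2 → L0 miss [D]
3: R B2 → L0 hit [D]
4: W B0 → L0 miss wb→B2 [D]
5: W B3 → L1 hit [D]
6: W B0 → L0 hit [D]
7: R B1 → L1 miss wb→B3 [-]
8: R B3 → L1 miss [-]
9: W B3 → L1 hit [D]
10: W B3 → L1 hit [D]
11: W B2 → L0 miss wb→B0 [D]
12: W B2 → L0 hit [D]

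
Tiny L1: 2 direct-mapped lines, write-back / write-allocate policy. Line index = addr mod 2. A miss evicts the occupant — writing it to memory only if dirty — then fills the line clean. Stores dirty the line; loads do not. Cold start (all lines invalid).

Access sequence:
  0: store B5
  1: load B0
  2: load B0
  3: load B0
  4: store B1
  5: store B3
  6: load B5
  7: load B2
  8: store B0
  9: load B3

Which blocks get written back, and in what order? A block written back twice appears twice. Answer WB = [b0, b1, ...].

  0 | W B5 → L1 miss [D]
  1 | R B0 → L0 miss [-]
  2 | R B0 → L0 hit [-]
  3 | R B0 → L0 hit [-]
  4 | W B1 → L1 miss wb→B5 [D]
  5 | W B3 → L1 miss wb→B1 [D]
  6 | R B5 → L1 miss wb→B3 [-]
  7 | R B2 → L0 miss [-]
  8 | W B0 → L0 miss [D]
  9 | R B3 → L1 miss [-]

WB = [5, 1, 3]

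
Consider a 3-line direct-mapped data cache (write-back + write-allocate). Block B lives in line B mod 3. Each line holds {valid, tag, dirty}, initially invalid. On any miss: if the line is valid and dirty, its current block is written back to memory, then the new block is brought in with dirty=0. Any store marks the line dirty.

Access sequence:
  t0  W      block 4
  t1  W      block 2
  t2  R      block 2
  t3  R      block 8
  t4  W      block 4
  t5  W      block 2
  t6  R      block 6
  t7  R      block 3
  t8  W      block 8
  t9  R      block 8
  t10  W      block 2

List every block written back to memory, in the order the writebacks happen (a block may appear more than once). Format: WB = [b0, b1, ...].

0: W B4 → L1 miss [D]
1: W B2 → L2 miss [D]
2: R B2 → L2 hit [D]
3: R B8 → L2 miss wb→B2 [-]
4: W B4 → L1 hit [D]
5: W B2 → L2 miss [D]
6: R B6 → L0 miss [-]
7: R B3 → L0 miss [-]
8: W B8 → L2 miss wb→B2 [D]
9: R B8 → L2 hit [D]
10: W B2 → L2 miss wb→B8 [D]

WB = [2, 2, 8]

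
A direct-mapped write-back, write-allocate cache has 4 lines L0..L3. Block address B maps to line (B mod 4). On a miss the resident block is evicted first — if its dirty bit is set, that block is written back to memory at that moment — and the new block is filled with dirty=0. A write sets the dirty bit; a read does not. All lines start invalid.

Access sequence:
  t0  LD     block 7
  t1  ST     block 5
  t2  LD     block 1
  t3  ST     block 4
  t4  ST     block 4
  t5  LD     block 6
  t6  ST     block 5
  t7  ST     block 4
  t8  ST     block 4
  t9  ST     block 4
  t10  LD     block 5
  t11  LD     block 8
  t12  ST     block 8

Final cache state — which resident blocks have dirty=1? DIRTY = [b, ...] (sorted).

0: R B7 -> L3 miss  d=-]
1: W B5 -> L1 miss  d=D]
2: R B1 -> L1 miss wb->B5  d=-]
3: W B4 -> L0 miss  d=D]
4: W B4 -> L0 hit  d=D]
5: R B6 -> L2 miss  d=-]
6: W B5 -> L1 miss  d=D]
7: W B4 -> L0 hit  d=D]
8: W B4 -> L0 hit  d=D]
9: W B4 -> L0 hit  d=D]
10: R B5 -> L1 hit  d=D]
11: R B8 -> L0 miss wb->B4  d=-]
12: W B8 -> L0 hit  d=D]

DIRTY = [5, 8]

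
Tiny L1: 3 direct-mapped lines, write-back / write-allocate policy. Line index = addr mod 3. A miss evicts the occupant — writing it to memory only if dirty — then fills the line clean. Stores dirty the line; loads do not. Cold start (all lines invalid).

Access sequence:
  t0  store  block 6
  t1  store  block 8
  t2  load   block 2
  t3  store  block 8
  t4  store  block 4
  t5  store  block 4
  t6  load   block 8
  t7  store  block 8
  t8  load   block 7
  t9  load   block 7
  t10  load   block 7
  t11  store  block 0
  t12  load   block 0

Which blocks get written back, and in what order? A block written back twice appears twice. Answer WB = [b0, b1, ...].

  0 | W B6 → L0 miss [D]
  1 | W B8 → L2 miss [D]
  2 | R B2 → L2 miss wb→B8 [-]
  3 | W B8 → L2 miss [D]
  4 | W B4 → L1 miss [D]
  5 | W B4 → L1 hit [D]
  6 | R B8 → L2 hit [D]
  7 | W B8 → L2 hit [D]
  8 | R B7 → L1 miss wb→B4 [-]
  9 | R B7 → L1 hit [-]
  10 | R B7 → L1 hit [-]
  11 | W B0 → L0 miss wb→B6 [D]
  12 | R B0 → L0 hit [D]

WB = [8, 4, 6]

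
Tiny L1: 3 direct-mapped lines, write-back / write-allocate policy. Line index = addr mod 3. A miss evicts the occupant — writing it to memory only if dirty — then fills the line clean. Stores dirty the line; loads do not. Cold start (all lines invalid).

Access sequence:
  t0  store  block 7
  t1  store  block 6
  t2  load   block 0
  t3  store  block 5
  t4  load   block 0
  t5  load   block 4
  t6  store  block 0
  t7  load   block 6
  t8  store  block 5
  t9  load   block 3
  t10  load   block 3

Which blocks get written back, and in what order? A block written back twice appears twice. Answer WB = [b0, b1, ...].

WB = [6, 7, 0]

0: W B7 -> L1 miss  d=D]
1: W B6 -> L0 miss  d=D]
2: R B0 -> L0 miss wb->B6  d=-]
3: W B5 -> L2 miss  d=D]
4: R B0 -> L0 hit  d=-]
5: R B4 -> L1 miss wb->B7  d=-]
6: W B0 -> L0 hit  d=D]
7: R B6 -> L0 miss wb->B0  d=-]
8: W B5 -> L2 hit  d=D]
9: R B3 -> L0 miss  d=-]
10: R B3 -> L0 hit  d=-]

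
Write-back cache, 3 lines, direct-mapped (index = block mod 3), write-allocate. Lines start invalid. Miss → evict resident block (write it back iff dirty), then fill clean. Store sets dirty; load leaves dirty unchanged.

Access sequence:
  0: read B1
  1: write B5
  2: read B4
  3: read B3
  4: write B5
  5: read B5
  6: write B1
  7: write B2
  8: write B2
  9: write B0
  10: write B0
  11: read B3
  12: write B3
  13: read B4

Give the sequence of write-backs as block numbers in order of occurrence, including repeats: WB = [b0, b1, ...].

0: R B1 → L1 miss [-]
1: W B5 → L2 miss [D]
2: R B4 → L1 miss [-]
3: R B3 → L0 miss [-]
4: W B5 → L2 hit [D]
5: R B5 → L2 hit [D]
6: W B1 → L1 miss [D]
7: W B2 → L2 miss wb→B5 [D]
8: W B2 → L2 hit [D]
9: W B0 → L0 miss [D]
10: W B0 → L0 hit [D]
11: R B3 → L0 miss wb→B0 [-]
12: W B3 → L0 hit [D]
13: R B4 → L1 miss wb→B1 [-]

WB = [5, 0, 1]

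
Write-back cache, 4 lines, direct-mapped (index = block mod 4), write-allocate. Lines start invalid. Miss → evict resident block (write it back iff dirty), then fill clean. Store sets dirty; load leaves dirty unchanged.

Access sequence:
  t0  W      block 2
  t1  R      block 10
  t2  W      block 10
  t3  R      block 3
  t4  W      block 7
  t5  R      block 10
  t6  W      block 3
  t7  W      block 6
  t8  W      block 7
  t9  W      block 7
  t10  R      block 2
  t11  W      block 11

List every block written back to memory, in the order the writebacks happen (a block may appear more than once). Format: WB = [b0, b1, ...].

0: W B2 → L2 miss [D]
1: R B10 → L2 miss wb→B2 [-]
2: W B10 → L2 hit [D]
3: R B3 → L3 miss [-]
4: W B7 → L3 miss [D]
5: R B10 → L2 hit [D]
6: W B3 → L3 miss wb→B7 [D]
7: W B6 → L2 miss wb→B10 [D]
8: W B7 → L3 miss wb→B3 [D]
9: W B7 → L3 hit [D]
10: R B2 → L2 miss wb→B6 [-]
11: W B11 → L3 miss wb→B7 [D]

WB = [2, 7, 10, 3, 6, 7]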